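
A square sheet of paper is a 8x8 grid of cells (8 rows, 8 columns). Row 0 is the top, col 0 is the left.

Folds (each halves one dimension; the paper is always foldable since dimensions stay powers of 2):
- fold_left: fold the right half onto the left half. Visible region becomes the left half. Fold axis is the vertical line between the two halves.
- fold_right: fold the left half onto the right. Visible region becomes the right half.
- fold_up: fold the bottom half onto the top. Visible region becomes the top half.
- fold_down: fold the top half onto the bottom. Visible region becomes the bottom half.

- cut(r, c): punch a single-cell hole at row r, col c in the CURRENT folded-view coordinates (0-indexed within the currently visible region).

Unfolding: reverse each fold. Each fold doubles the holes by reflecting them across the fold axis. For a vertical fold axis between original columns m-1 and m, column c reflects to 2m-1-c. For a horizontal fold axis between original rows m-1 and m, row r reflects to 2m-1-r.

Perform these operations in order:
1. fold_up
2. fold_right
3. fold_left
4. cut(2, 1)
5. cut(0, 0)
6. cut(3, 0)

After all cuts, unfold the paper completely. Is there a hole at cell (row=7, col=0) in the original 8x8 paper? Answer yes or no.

Op 1 fold_up: fold axis h@4; visible region now rows[0,4) x cols[0,8) = 4x8
Op 2 fold_right: fold axis v@4; visible region now rows[0,4) x cols[4,8) = 4x4
Op 3 fold_left: fold axis v@6; visible region now rows[0,4) x cols[4,6) = 4x2
Op 4 cut(2, 1): punch at orig (2,5); cuts so far [(2, 5)]; region rows[0,4) x cols[4,6) = 4x2
Op 5 cut(0, 0): punch at orig (0,4); cuts so far [(0, 4), (2, 5)]; region rows[0,4) x cols[4,6) = 4x2
Op 6 cut(3, 0): punch at orig (3,4); cuts so far [(0, 4), (2, 5), (3, 4)]; region rows[0,4) x cols[4,6) = 4x2
Unfold 1 (reflect across v@6): 6 holes -> [(0, 4), (0, 7), (2, 5), (2, 6), (3, 4), (3, 7)]
Unfold 2 (reflect across v@4): 12 holes -> [(0, 0), (0, 3), (0, 4), (0, 7), (2, 1), (2, 2), (2, 5), (2, 6), (3, 0), (3, 3), (3, 4), (3, 7)]
Unfold 3 (reflect across h@4): 24 holes -> [(0, 0), (0, 3), (0, 4), (0, 7), (2, 1), (2, 2), (2, 5), (2, 6), (3, 0), (3, 3), (3, 4), (3, 7), (4, 0), (4, 3), (4, 4), (4, 7), (5, 1), (5, 2), (5, 5), (5, 6), (7, 0), (7, 3), (7, 4), (7, 7)]
Holes: [(0, 0), (0, 3), (0, 4), (0, 7), (2, 1), (2, 2), (2, 5), (2, 6), (3, 0), (3, 3), (3, 4), (3, 7), (4, 0), (4, 3), (4, 4), (4, 7), (5, 1), (5, 2), (5, 5), (5, 6), (7, 0), (7, 3), (7, 4), (7, 7)]

Answer: yes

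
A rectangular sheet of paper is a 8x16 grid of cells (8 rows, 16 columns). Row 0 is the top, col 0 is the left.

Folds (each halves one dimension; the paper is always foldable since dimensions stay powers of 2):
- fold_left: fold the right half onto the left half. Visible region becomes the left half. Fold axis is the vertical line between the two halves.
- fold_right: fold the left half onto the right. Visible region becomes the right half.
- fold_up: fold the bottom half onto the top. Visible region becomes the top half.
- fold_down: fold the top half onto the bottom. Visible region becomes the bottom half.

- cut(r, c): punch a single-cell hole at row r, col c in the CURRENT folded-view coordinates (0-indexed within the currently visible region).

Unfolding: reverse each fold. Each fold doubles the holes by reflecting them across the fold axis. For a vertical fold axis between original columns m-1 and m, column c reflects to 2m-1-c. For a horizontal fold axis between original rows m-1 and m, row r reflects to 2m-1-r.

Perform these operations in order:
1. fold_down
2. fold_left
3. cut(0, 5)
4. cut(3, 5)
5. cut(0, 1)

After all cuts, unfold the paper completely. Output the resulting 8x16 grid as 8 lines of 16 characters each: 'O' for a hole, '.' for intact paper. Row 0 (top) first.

Answer: .....O....O.....
................
................
.O...O....O...O.
.O...O....O...O.
................
................
.....O....O.....

Derivation:
Op 1 fold_down: fold axis h@4; visible region now rows[4,8) x cols[0,16) = 4x16
Op 2 fold_left: fold axis v@8; visible region now rows[4,8) x cols[0,8) = 4x8
Op 3 cut(0, 5): punch at orig (4,5); cuts so far [(4, 5)]; region rows[4,8) x cols[0,8) = 4x8
Op 4 cut(3, 5): punch at orig (7,5); cuts so far [(4, 5), (7, 5)]; region rows[4,8) x cols[0,8) = 4x8
Op 5 cut(0, 1): punch at orig (4,1); cuts so far [(4, 1), (4, 5), (7, 5)]; region rows[4,8) x cols[0,8) = 4x8
Unfold 1 (reflect across v@8): 6 holes -> [(4, 1), (4, 5), (4, 10), (4, 14), (7, 5), (7, 10)]
Unfold 2 (reflect across h@4): 12 holes -> [(0, 5), (0, 10), (3, 1), (3, 5), (3, 10), (3, 14), (4, 1), (4, 5), (4, 10), (4, 14), (7, 5), (7, 10)]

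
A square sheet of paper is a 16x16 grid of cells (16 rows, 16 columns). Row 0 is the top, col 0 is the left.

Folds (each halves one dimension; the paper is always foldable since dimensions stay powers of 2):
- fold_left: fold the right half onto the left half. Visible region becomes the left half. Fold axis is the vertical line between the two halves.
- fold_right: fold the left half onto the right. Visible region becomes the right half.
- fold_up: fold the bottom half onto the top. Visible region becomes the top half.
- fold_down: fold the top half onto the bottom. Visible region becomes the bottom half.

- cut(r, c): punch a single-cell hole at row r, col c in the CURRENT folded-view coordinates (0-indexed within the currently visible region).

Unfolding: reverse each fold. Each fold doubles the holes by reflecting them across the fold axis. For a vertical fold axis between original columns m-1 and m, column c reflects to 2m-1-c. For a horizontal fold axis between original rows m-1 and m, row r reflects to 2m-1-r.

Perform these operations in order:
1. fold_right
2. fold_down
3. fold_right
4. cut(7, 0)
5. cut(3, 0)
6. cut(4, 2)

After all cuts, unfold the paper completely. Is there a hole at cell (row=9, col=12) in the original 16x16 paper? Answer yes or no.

Op 1 fold_right: fold axis v@8; visible region now rows[0,16) x cols[8,16) = 16x8
Op 2 fold_down: fold axis h@8; visible region now rows[8,16) x cols[8,16) = 8x8
Op 3 fold_right: fold axis v@12; visible region now rows[8,16) x cols[12,16) = 8x4
Op 4 cut(7, 0): punch at orig (15,12); cuts so far [(15, 12)]; region rows[8,16) x cols[12,16) = 8x4
Op 5 cut(3, 0): punch at orig (11,12); cuts so far [(11, 12), (15, 12)]; region rows[8,16) x cols[12,16) = 8x4
Op 6 cut(4, 2): punch at orig (12,14); cuts so far [(11, 12), (12, 14), (15, 12)]; region rows[8,16) x cols[12,16) = 8x4
Unfold 1 (reflect across v@12): 6 holes -> [(11, 11), (11, 12), (12, 9), (12, 14), (15, 11), (15, 12)]
Unfold 2 (reflect across h@8): 12 holes -> [(0, 11), (0, 12), (3, 9), (3, 14), (4, 11), (4, 12), (11, 11), (11, 12), (12, 9), (12, 14), (15, 11), (15, 12)]
Unfold 3 (reflect across v@8): 24 holes -> [(0, 3), (0, 4), (0, 11), (0, 12), (3, 1), (3, 6), (3, 9), (3, 14), (4, 3), (4, 4), (4, 11), (4, 12), (11, 3), (11, 4), (11, 11), (11, 12), (12, 1), (12, 6), (12, 9), (12, 14), (15, 3), (15, 4), (15, 11), (15, 12)]
Holes: [(0, 3), (0, 4), (0, 11), (0, 12), (3, 1), (3, 6), (3, 9), (3, 14), (4, 3), (4, 4), (4, 11), (4, 12), (11, 3), (11, 4), (11, 11), (11, 12), (12, 1), (12, 6), (12, 9), (12, 14), (15, 3), (15, 4), (15, 11), (15, 12)]

Answer: no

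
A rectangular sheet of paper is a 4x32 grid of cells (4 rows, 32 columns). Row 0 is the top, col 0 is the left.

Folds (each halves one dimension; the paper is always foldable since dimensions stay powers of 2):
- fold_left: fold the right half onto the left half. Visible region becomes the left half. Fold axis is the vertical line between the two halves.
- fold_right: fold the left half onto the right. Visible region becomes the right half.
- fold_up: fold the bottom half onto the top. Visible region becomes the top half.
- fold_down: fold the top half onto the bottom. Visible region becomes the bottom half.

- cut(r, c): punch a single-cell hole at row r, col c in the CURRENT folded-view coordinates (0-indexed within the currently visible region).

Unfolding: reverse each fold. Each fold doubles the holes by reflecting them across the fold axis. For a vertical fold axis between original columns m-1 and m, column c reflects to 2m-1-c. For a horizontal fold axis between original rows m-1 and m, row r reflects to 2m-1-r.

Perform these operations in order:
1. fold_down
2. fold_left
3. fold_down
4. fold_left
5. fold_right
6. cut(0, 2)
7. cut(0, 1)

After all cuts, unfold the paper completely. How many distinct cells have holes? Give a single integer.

Answer: 64

Derivation:
Op 1 fold_down: fold axis h@2; visible region now rows[2,4) x cols[0,32) = 2x32
Op 2 fold_left: fold axis v@16; visible region now rows[2,4) x cols[0,16) = 2x16
Op 3 fold_down: fold axis h@3; visible region now rows[3,4) x cols[0,16) = 1x16
Op 4 fold_left: fold axis v@8; visible region now rows[3,4) x cols[0,8) = 1x8
Op 5 fold_right: fold axis v@4; visible region now rows[3,4) x cols[4,8) = 1x4
Op 6 cut(0, 2): punch at orig (3,6); cuts so far [(3, 6)]; region rows[3,4) x cols[4,8) = 1x4
Op 7 cut(0, 1): punch at orig (3,5); cuts so far [(3, 5), (3, 6)]; region rows[3,4) x cols[4,8) = 1x4
Unfold 1 (reflect across v@4): 4 holes -> [(3, 1), (3, 2), (3, 5), (3, 6)]
Unfold 2 (reflect across v@8): 8 holes -> [(3, 1), (3, 2), (3, 5), (3, 6), (3, 9), (3, 10), (3, 13), (3, 14)]
Unfold 3 (reflect across h@3): 16 holes -> [(2, 1), (2, 2), (2, 5), (2, 6), (2, 9), (2, 10), (2, 13), (2, 14), (3, 1), (3, 2), (3, 5), (3, 6), (3, 9), (3, 10), (3, 13), (3, 14)]
Unfold 4 (reflect across v@16): 32 holes -> [(2, 1), (2, 2), (2, 5), (2, 6), (2, 9), (2, 10), (2, 13), (2, 14), (2, 17), (2, 18), (2, 21), (2, 22), (2, 25), (2, 26), (2, 29), (2, 30), (3, 1), (3, 2), (3, 5), (3, 6), (3, 9), (3, 10), (3, 13), (3, 14), (3, 17), (3, 18), (3, 21), (3, 22), (3, 25), (3, 26), (3, 29), (3, 30)]
Unfold 5 (reflect across h@2): 64 holes -> [(0, 1), (0, 2), (0, 5), (0, 6), (0, 9), (0, 10), (0, 13), (0, 14), (0, 17), (0, 18), (0, 21), (0, 22), (0, 25), (0, 26), (0, 29), (0, 30), (1, 1), (1, 2), (1, 5), (1, 6), (1, 9), (1, 10), (1, 13), (1, 14), (1, 17), (1, 18), (1, 21), (1, 22), (1, 25), (1, 26), (1, 29), (1, 30), (2, 1), (2, 2), (2, 5), (2, 6), (2, 9), (2, 10), (2, 13), (2, 14), (2, 17), (2, 18), (2, 21), (2, 22), (2, 25), (2, 26), (2, 29), (2, 30), (3, 1), (3, 2), (3, 5), (3, 6), (3, 9), (3, 10), (3, 13), (3, 14), (3, 17), (3, 18), (3, 21), (3, 22), (3, 25), (3, 26), (3, 29), (3, 30)]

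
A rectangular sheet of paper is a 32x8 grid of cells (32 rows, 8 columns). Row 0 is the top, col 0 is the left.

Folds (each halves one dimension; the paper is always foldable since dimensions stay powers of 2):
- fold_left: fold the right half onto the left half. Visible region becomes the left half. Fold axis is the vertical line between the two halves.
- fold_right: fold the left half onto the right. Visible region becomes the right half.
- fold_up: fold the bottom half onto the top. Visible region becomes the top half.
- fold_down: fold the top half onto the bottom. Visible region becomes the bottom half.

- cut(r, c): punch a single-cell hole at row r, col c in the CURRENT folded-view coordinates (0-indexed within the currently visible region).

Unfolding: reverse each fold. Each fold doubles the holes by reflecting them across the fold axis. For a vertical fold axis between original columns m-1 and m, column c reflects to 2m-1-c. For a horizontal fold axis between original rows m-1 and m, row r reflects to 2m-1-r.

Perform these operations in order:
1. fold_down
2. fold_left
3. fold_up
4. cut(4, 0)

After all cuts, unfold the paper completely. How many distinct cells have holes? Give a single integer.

Op 1 fold_down: fold axis h@16; visible region now rows[16,32) x cols[0,8) = 16x8
Op 2 fold_left: fold axis v@4; visible region now rows[16,32) x cols[0,4) = 16x4
Op 3 fold_up: fold axis h@24; visible region now rows[16,24) x cols[0,4) = 8x4
Op 4 cut(4, 0): punch at orig (20,0); cuts so far [(20, 0)]; region rows[16,24) x cols[0,4) = 8x4
Unfold 1 (reflect across h@24): 2 holes -> [(20, 0), (27, 0)]
Unfold 2 (reflect across v@4): 4 holes -> [(20, 0), (20, 7), (27, 0), (27, 7)]
Unfold 3 (reflect across h@16): 8 holes -> [(4, 0), (4, 7), (11, 0), (11, 7), (20, 0), (20, 7), (27, 0), (27, 7)]

Answer: 8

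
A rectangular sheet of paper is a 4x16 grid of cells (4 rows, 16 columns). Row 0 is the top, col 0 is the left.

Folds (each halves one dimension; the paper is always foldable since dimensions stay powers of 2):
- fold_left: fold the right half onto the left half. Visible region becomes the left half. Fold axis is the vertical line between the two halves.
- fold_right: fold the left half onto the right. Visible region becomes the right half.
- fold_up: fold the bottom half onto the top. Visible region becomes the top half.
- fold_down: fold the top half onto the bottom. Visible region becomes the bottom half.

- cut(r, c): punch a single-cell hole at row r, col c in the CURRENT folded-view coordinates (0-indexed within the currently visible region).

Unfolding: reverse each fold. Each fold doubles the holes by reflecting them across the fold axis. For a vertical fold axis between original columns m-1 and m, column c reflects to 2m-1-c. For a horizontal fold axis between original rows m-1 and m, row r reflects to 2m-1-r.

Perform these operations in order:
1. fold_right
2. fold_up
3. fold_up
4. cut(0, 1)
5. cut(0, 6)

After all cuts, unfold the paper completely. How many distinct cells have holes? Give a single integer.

Op 1 fold_right: fold axis v@8; visible region now rows[0,4) x cols[8,16) = 4x8
Op 2 fold_up: fold axis h@2; visible region now rows[0,2) x cols[8,16) = 2x8
Op 3 fold_up: fold axis h@1; visible region now rows[0,1) x cols[8,16) = 1x8
Op 4 cut(0, 1): punch at orig (0,9); cuts so far [(0, 9)]; region rows[0,1) x cols[8,16) = 1x8
Op 5 cut(0, 6): punch at orig (0,14); cuts so far [(0, 9), (0, 14)]; region rows[0,1) x cols[8,16) = 1x8
Unfold 1 (reflect across h@1): 4 holes -> [(0, 9), (0, 14), (1, 9), (1, 14)]
Unfold 2 (reflect across h@2): 8 holes -> [(0, 9), (0, 14), (1, 9), (1, 14), (2, 9), (2, 14), (3, 9), (3, 14)]
Unfold 3 (reflect across v@8): 16 holes -> [(0, 1), (0, 6), (0, 9), (0, 14), (1, 1), (1, 6), (1, 9), (1, 14), (2, 1), (2, 6), (2, 9), (2, 14), (3, 1), (3, 6), (3, 9), (3, 14)]

Answer: 16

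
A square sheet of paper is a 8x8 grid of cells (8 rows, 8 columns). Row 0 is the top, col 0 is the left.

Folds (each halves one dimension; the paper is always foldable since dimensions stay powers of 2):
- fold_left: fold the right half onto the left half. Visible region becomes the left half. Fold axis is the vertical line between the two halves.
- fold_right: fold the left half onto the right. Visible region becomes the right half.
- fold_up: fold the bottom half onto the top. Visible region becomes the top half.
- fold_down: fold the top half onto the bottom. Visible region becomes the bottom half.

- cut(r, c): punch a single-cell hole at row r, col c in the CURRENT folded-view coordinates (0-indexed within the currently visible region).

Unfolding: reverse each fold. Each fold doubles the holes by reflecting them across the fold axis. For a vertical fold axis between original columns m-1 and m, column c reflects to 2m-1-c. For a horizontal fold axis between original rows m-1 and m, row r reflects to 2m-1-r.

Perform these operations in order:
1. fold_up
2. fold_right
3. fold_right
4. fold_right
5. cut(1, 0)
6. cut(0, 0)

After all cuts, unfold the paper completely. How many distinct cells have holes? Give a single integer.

Op 1 fold_up: fold axis h@4; visible region now rows[0,4) x cols[0,8) = 4x8
Op 2 fold_right: fold axis v@4; visible region now rows[0,4) x cols[4,8) = 4x4
Op 3 fold_right: fold axis v@6; visible region now rows[0,4) x cols[6,8) = 4x2
Op 4 fold_right: fold axis v@7; visible region now rows[0,4) x cols[7,8) = 4x1
Op 5 cut(1, 0): punch at orig (1,7); cuts so far [(1, 7)]; region rows[0,4) x cols[7,8) = 4x1
Op 6 cut(0, 0): punch at orig (0,7); cuts so far [(0, 7), (1, 7)]; region rows[0,4) x cols[7,8) = 4x1
Unfold 1 (reflect across v@7): 4 holes -> [(0, 6), (0, 7), (1, 6), (1, 7)]
Unfold 2 (reflect across v@6): 8 holes -> [(0, 4), (0, 5), (0, 6), (0, 7), (1, 4), (1, 5), (1, 6), (1, 7)]
Unfold 3 (reflect across v@4): 16 holes -> [(0, 0), (0, 1), (0, 2), (0, 3), (0, 4), (0, 5), (0, 6), (0, 7), (1, 0), (1, 1), (1, 2), (1, 3), (1, 4), (1, 5), (1, 6), (1, 7)]
Unfold 4 (reflect across h@4): 32 holes -> [(0, 0), (0, 1), (0, 2), (0, 3), (0, 4), (0, 5), (0, 6), (0, 7), (1, 0), (1, 1), (1, 2), (1, 3), (1, 4), (1, 5), (1, 6), (1, 7), (6, 0), (6, 1), (6, 2), (6, 3), (6, 4), (6, 5), (6, 6), (6, 7), (7, 0), (7, 1), (7, 2), (7, 3), (7, 4), (7, 5), (7, 6), (7, 7)]

Answer: 32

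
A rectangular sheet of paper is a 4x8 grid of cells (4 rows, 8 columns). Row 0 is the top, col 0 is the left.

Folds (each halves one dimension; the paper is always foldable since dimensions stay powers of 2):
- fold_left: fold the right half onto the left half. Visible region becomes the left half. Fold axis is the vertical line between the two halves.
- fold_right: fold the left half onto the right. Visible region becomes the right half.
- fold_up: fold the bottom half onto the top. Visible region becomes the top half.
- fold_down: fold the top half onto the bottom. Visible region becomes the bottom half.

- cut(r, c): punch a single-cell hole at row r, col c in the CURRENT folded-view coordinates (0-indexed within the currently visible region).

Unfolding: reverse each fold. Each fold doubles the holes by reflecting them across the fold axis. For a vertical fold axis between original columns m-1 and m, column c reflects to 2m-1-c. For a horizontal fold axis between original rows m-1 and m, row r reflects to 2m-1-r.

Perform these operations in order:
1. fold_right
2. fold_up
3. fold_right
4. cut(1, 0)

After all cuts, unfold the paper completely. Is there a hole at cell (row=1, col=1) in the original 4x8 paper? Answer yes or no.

Answer: yes

Derivation:
Op 1 fold_right: fold axis v@4; visible region now rows[0,4) x cols[4,8) = 4x4
Op 2 fold_up: fold axis h@2; visible region now rows[0,2) x cols[4,8) = 2x4
Op 3 fold_right: fold axis v@6; visible region now rows[0,2) x cols[6,8) = 2x2
Op 4 cut(1, 0): punch at orig (1,6); cuts so far [(1, 6)]; region rows[0,2) x cols[6,8) = 2x2
Unfold 1 (reflect across v@6): 2 holes -> [(1, 5), (1, 6)]
Unfold 2 (reflect across h@2): 4 holes -> [(1, 5), (1, 6), (2, 5), (2, 6)]
Unfold 3 (reflect across v@4): 8 holes -> [(1, 1), (1, 2), (1, 5), (1, 6), (2, 1), (2, 2), (2, 5), (2, 6)]
Holes: [(1, 1), (1, 2), (1, 5), (1, 6), (2, 1), (2, 2), (2, 5), (2, 6)]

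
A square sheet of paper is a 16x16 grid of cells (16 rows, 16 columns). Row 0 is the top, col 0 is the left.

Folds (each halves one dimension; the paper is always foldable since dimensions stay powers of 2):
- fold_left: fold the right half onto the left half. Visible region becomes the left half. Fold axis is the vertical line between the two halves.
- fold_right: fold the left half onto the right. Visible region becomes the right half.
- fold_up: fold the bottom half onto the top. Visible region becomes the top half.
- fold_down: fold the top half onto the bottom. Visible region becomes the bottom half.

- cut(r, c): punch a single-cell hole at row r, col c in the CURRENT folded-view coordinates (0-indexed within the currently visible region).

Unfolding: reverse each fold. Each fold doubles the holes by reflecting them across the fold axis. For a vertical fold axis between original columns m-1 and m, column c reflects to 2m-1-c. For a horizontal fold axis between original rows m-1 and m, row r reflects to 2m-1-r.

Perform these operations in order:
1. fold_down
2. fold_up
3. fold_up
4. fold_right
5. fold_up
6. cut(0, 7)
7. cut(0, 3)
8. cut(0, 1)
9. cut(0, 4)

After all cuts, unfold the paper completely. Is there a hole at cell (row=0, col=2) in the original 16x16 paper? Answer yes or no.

Op 1 fold_down: fold axis h@8; visible region now rows[8,16) x cols[0,16) = 8x16
Op 2 fold_up: fold axis h@12; visible region now rows[8,12) x cols[0,16) = 4x16
Op 3 fold_up: fold axis h@10; visible region now rows[8,10) x cols[0,16) = 2x16
Op 4 fold_right: fold axis v@8; visible region now rows[8,10) x cols[8,16) = 2x8
Op 5 fold_up: fold axis h@9; visible region now rows[8,9) x cols[8,16) = 1x8
Op 6 cut(0, 7): punch at orig (8,15); cuts so far [(8, 15)]; region rows[8,9) x cols[8,16) = 1x8
Op 7 cut(0, 3): punch at orig (8,11); cuts so far [(8, 11), (8, 15)]; region rows[8,9) x cols[8,16) = 1x8
Op 8 cut(0, 1): punch at orig (8,9); cuts so far [(8, 9), (8, 11), (8, 15)]; region rows[8,9) x cols[8,16) = 1x8
Op 9 cut(0, 4): punch at orig (8,12); cuts so far [(8, 9), (8, 11), (8, 12), (8, 15)]; region rows[8,9) x cols[8,16) = 1x8
Unfold 1 (reflect across h@9): 8 holes -> [(8, 9), (8, 11), (8, 12), (8, 15), (9, 9), (9, 11), (9, 12), (9, 15)]
Unfold 2 (reflect across v@8): 16 holes -> [(8, 0), (8, 3), (8, 4), (8, 6), (8, 9), (8, 11), (8, 12), (8, 15), (9, 0), (9, 3), (9, 4), (9, 6), (9, 9), (9, 11), (9, 12), (9, 15)]
Unfold 3 (reflect across h@10): 32 holes -> [(8, 0), (8, 3), (8, 4), (8, 6), (8, 9), (8, 11), (8, 12), (8, 15), (9, 0), (9, 3), (9, 4), (9, 6), (9, 9), (9, 11), (9, 12), (9, 15), (10, 0), (10, 3), (10, 4), (10, 6), (10, 9), (10, 11), (10, 12), (10, 15), (11, 0), (11, 3), (11, 4), (11, 6), (11, 9), (11, 11), (11, 12), (11, 15)]
Unfold 4 (reflect across h@12): 64 holes -> [(8, 0), (8, 3), (8, 4), (8, 6), (8, 9), (8, 11), (8, 12), (8, 15), (9, 0), (9, 3), (9, 4), (9, 6), (9, 9), (9, 11), (9, 12), (9, 15), (10, 0), (10, 3), (10, 4), (10, 6), (10, 9), (10, 11), (10, 12), (10, 15), (11, 0), (11, 3), (11, 4), (11, 6), (11, 9), (11, 11), (11, 12), (11, 15), (12, 0), (12, 3), (12, 4), (12, 6), (12, 9), (12, 11), (12, 12), (12, 15), (13, 0), (13, 3), (13, 4), (13, 6), (13, 9), (13, 11), (13, 12), (13, 15), (14, 0), (14, 3), (14, 4), (14, 6), (14, 9), (14, 11), (14, 12), (14, 15), (15, 0), (15, 3), (15, 4), (15, 6), (15, 9), (15, 11), (15, 12), (15, 15)]
Unfold 5 (reflect across h@8): 128 holes -> [(0, 0), (0, 3), (0, 4), (0, 6), (0, 9), (0, 11), (0, 12), (0, 15), (1, 0), (1, 3), (1, 4), (1, 6), (1, 9), (1, 11), (1, 12), (1, 15), (2, 0), (2, 3), (2, 4), (2, 6), (2, 9), (2, 11), (2, 12), (2, 15), (3, 0), (3, 3), (3, 4), (3, 6), (3, 9), (3, 11), (3, 12), (3, 15), (4, 0), (4, 3), (4, 4), (4, 6), (4, 9), (4, 11), (4, 12), (4, 15), (5, 0), (5, 3), (5, 4), (5, 6), (5, 9), (5, 11), (5, 12), (5, 15), (6, 0), (6, 3), (6, 4), (6, 6), (6, 9), (6, 11), (6, 12), (6, 15), (7, 0), (7, 3), (7, 4), (7, 6), (7, 9), (7, 11), (7, 12), (7, 15), (8, 0), (8, 3), (8, 4), (8, 6), (8, 9), (8, 11), (8, 12), (8, 15), (9, 0), (9, 3), (9, 4), (9, 6), (9, 9), (9, 11), (9, 12), (9, 15), (10, 0), (10, 3), (10, 4), (10, 6), (10, 9), (10, 11), (10, 12), (10, 15), (11, 0), (11, 3), (11, 4), (11, 6), (11, 9), (11, 11), (11, 12), (11, 15), (12, 0), (12, 3), (12, 4), (12, 6), (12, 9), (12, 11), (12, 12), (12, 15), (13, 0), (13, 3), (13, 4), (13, 6), (13, 9), (13, 11), (13, 12), (13, 15), (14, 0), (14, 3), (14, 4), (14, 6), (14, 9), (14, 11), (14, 12), (14, 15), (15, 0), (15, 3), (15, 4), (15, 6), (15, 9), (15, 11), (15, 12), (15, 15)]
Holes: [(0, 0), (0, 3), (0, 4), (0, 6), (0, 9), (0, 11), (0, 12), (0, 15), (1, 0), (1, 3), (1, 4), (1, 6), (1, 9), (1, 11), (1, 12), (1, 15), (2, 0), (2, 3), (2, 4), (2, 6), (2, 9), (2, 11), (2, 12), (2, 15), (3, 0), (3, 3), (3, 4), (3, 6), (3, 9), (3, 11), (3, 12), (3, 15), (4, 0), (4, 3), (4, 4), (4, 6), (4, 9), (4, 11), (4, 12), (4, 15), (5, 0), (5, 3), (5, 4), (5, 6), (5, 9), (5, 11), (5, 12), (5, 15), (6, 0), (6, 3), (6, 4), (6, 6), (6, 9), (6, 11), (6, 12), (6, 15), (7, 0), (7, 3), (7, 4), (7, 6), (7, 9), (7, 11), (7, 12), (7, 15), (8, 0), (8, 3), (8, 4), (8, 6), (8, 9), (8, 11), (8, 12), (8, 15), (9, 0), (9, 3), (9, 4), (9, 6), (9, 9), (9, 11), (9, 12), (9, 15), (10, 0), (10, 3), (10, 4), (10, 6), (10, 9), (10, 11), (10, 12), (10, 15), (11, 0), (11, 3), (11, 4), (11, 6), (11, 9), (11, 11), (11, 12), (11, 15), (12, 0), (12, 3), (12, 4), (12, 6), (12, 9), (12, 11), (12, 12), (12, 15), (13, 0), (13, 3), (13, 4), (13, 6), (13, 9), (13, 11), (13, 12), (13, 15), (14, 0), (14, 3), (14, 4), (14, 6), (14, 9), (14, 11), (14, 12), (14, 15), (15, 0), (15, 3), (15, 4), (15, 6), (15, 9), (15, 11), (15, 12), (15, 15)]

Answer: no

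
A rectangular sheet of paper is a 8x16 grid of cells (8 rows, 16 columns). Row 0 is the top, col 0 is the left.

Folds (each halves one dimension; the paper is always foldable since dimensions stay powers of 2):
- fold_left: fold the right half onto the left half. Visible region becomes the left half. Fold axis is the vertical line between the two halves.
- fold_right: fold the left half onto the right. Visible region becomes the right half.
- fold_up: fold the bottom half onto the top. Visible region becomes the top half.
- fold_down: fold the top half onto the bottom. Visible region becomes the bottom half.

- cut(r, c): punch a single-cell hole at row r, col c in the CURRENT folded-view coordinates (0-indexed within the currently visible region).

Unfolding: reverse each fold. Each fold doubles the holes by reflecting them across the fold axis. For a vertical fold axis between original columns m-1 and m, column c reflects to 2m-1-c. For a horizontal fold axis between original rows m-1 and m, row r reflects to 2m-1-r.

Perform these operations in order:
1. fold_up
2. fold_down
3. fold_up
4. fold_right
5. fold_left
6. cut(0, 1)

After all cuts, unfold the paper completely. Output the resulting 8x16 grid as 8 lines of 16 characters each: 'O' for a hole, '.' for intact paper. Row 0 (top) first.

Answer: .O....O..O....O.
.O....O..O....O.
.O....O..O....O.
.O....O..O....O.
.O....O..O....O.
.O....O..O....O.
.O....O..O....O.
.O....O..O....O.

Derivation:
Op 1 fold_up: fold axis h@4; visible region now rows[0,4) x cols[0,16) = 4x16
Op 2 fold_down: fold axis h@2; visible region now rows[2,4) x cols[0,16) = 2x16
Op 3 fold_up: fold axis h@3; visible region now rows[2,3) x cols[0,16) = 1x16
Op 4 fold_right: fold axis v@8; visible region now rows[2,3) x cols[8,16) = 1x8
Op 5 fold_left: fold axis v@12; visible region now rows[2,3) x cols[8,12) = 1x4
Op 6 cut(0, 1): punch at orig (2,9); cuts so far [(2, 9)]; region rows[2,3) x cols[8,12) = 1x4
Unfold 1 (reflect across v@12): 2 holes -> [(2, 9), (2, 14)]
Unfold 2 (reflect across v@8): 4 holes -> [(2, 1), (2, 6), (2, 9), (2, 14)]
Unfold 3 (reflect across h@3): 8 holes -> [(2, 1), (2, 6), (2, 9), (2, 14), (3, 1), (3, 6), (3, 9), (3, 14)]
Unfold 4 (reflect across h@2): 16 holes -> [(0, 1), (0, 6), (0, 9), (0, 14), (1, 1), (1, 6), (1, 9), (1, 14), (2, 1), (2, 6), (2, 9), (2, 14), (3, 1), (3, 6), (3, 9), (3, 14)]
Unfold 5 (reflect across h@4): 32 holes -> [(0, 1), (0, 6), (0, 9), (0, 14), (1, 1), (1, 6), (1, 9), (1, 14), (2, 1), (2, 6), (2, 9), (2, 14), (3, 1), (3, 6), (3, 9), (3, 14), (4, 1), (4, 6), (4, 9), (4, 14), (5, 1), (5, 6), (5, 9), (5, 14), (6, 1), (6, 6), (6, 9), (6, 14), (7, 1), (7, 6), (7, 9), (7, 14)]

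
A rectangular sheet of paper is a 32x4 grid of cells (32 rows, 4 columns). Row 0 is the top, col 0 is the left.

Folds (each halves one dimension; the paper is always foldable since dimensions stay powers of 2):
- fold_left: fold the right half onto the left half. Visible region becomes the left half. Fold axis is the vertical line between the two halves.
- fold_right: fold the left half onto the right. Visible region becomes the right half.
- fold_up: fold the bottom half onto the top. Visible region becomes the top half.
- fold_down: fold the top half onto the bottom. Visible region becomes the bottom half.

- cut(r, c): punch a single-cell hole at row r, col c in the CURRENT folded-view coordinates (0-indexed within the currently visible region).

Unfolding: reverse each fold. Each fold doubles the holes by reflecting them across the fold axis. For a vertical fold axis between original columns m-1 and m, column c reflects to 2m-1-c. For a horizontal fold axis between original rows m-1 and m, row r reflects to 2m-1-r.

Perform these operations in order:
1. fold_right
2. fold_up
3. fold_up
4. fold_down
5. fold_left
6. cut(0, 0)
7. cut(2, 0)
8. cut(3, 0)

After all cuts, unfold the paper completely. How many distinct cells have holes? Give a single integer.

Answer: 96

Derivation:
Op 1 fold_right: fold axis v@2; visible region now rows[0,32) x cols[2,4) = 32x2
Op 2 fold_up: fold axis h@16; visible region now rows[0,16) x cols[2,4) = 16x2
Op 3 fold_up: fold axis h@8; visible region now rows[0,8) x cols[2,4) = 8x2
Op 4 fold_down: fold axis h@4; visible region now rows[4,8) x cols[2,4) = 4x2
Op 5 fold_left: fold axis v@3; visible region now rows[4,8) x cols[2,3) = 4x1
Op 6 cut(0, 0): punch at orig (4,2); cuts so far [(4, 2)]; region rows[4,8) x cols[2,3) = 4x1
Op 7 cut(2, 0): punch at orig (6,2); cuts so far [(4, 2), (6, 2)]; region rows[4,8) x cols[2,3) = 4x1
Op 8 cut(3, 0): punch at orig (7,2); cuts so far [(4, 2), (6, 2), (7, 2)]; region rows[4,8) x cols[2,3) = 4x1
Unfold 1 (reflect across v@3): 6 holes -> [(4, 2), (4, 3), (6, 2), (6, 3), (7, 2), (7, 3)]
Unfold 2 (reflect across h@4): 12 holes -> [(0, 2), (0, 3), (1, 2), (1, 3), (3, 2), (3, 3), (4, 2), (4, 3), (6, 2), (6, 3), (7, 2), (7, 3)]
Unfold 3 (reflect across h@8): 24 holes -> [(0, 2), (0, 3), (1, 2), (1, 3), (3, 2), (3, 3), (4, 2), (4, 3), (6, 2), (6, 3), (7, 2), (7, 3), (8, 2), (8, 3), (9, 2), (9, 3), (11, 2), (11, 3), (12, 2), (12, 3), (14, 2), (14, 3), (15, 2), (15, 3)]
Unfold 4 (reflect across h@16): 48 holes -> [(0, 2), (0, 3), (1, 2), (1, 3), (3, 2), (3, 3), (4, 2), (4, 3), (6, 2), (6, 3), (7, 2), (7, 3), (8, 2), (8, 3), (9, 2), (9, 3), (11, 2), (11, 3), (12, 2), (12, 3), (14, 2), (14, 3), (15, 2), (15, 3), (16, 2), (16, 3), (17, 2), (17, 3), (19, 2), (19, 3), (20, 2), (20, 3), (22, 2), (22, 3), (23, 2), (23, 3), (24, 2), (24, 3), (25, 2), (25, 3), (27, 2), (27, 3), (28, 2), (28, 3), (30, 2), (30, 3), (31, 2), (31, 3)]
Unfold 5 (reflect across v@2): 96 holes -> [(0, 0), (0, 1), (0, 2), (0, 3), (1, 0), (1, 1), (1, 2), (1, 3), (3, 0), (3, 1), (3, 2), (3, 3), (4, 0), (4, 1), (4, 2), (4, 3), (6, 0), (6, 1), (6, 2), (6, 3), (7, 0), (7, 1), (7, 2), (7, 3), (8, 0), (8, 1), (8, 2), (8, 3), (9, 0), (9, 1), (9, 2), (9, 3), (11, 0), (11, 1), (11, 2), (11, 3), (12, 0), (12, 1), (12, 2), (12, 3), (14, 0), (14, 1), (14, 2), (14, 3), (15, 0), (15, 1), (15, 2), (15, 3), (16, 0), (16, 1), (16, 2), (16, 3), (17, 0), (17, 1), (17, 2), (17, 3), (19, 0), (19, 1), (19, 2), (19, 3), (20, 0), (20, 1), (20, 2), (20, 3), (22, 0), (22, 1), (22, 2), (22, 3), (23, 0), (23, 1), (23, 2), (23, 3), (24, 0), (24, 1), (24, 2), (24, 3), (25, 0), (25, 1), (25, 2), (25, 3), (27, 0), (27, 1), (27, 2), (27, 3), (28, 0), (28, 1), (28, 2), (28, 3), (30, 0), (30, 1), (30, 2), (30, 3), (31, 0), (31, 1), (31, 2), (31, 3)]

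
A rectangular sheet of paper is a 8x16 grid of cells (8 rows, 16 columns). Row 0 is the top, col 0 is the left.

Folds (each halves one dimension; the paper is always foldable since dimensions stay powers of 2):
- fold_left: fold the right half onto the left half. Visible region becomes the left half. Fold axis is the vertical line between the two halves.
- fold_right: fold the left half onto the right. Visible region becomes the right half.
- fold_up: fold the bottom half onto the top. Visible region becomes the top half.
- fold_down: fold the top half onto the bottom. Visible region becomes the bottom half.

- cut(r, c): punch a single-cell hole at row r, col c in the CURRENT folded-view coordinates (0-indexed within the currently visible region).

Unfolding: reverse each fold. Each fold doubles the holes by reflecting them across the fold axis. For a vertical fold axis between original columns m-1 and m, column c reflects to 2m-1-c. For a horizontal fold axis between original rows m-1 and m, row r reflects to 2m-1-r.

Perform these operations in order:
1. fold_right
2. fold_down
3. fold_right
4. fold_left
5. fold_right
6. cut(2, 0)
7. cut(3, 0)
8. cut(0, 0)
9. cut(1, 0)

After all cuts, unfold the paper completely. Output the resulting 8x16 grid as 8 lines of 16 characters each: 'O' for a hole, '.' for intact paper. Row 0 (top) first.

Answer: OOOOOOOOOOOOOOOO
OOOOOOOOOOOOOOOO
OOOOOOOOOOOOOOOO
OOOOOOOOOOOOOOOO
OOOOOOOOOOOOOOOO
OOOOOOOOOOOOOOOO
OOOOOOOOOOOOOOOO
OOOOOOOOOOOOOOOO

Derivation:
Op 1 fold_right: fold axis v@8; visible region now rows[0,8) x cols[8,16) = 8x8
Op 2 fold_down: fold axis h@4; visible region now rows[4,8) x cols[8,16) = 4x8
Op 3 fold_right: fold axis v@12; visible region now rows[4,8) x cols[12,16) = 4x4
Op 4 fold_left: fold axis v@14; visible region now rows[4,8) x cols[12,14) = 4x2
Op 5 fold_right: fold axis v@13; visible region now rows[4,8) x cols[13,14) = 4x1
Op 6 cut(2, 0): punch at orig (6,13); cuts so far [(6, 13)]; region rows[4,8) x cols[13,14) = 4x1
Op 7 cut(3, 0): punch at orig (7,13); cuts so far [(6, 13), (7, 13)]; region rows[4,8) x cols[13,14) = 4x1
Op 8 cut(0, 0): punch at orig (4,13); cuts so far [(4, 13), (6, 13), (7, 13)]; region rows[4,8) x cols[13,14) = 4x1
Op 9 cut(1, 0): punch at orig (5,13); cuts so far [(4, 13), (5, 13), (6, 13), (7, 13)]; region rows[4,8) x cols[13,14) = 4x1
Unfold 1 (reflect across v@13): 8 holes -> [(4, 12), (4, 13), (5, 12), (5, 13), (6, 12), (6, 13), (7, 12), (7, 13)]
Unfold 2 (reflect across v@14): 16 holes -> [(4, 12), (4, 13), (4, 14), (4, 15), (5, 12), (5, 13), (5, 14), (5, 15), (6, 12), (6, 13), (6, 14), (6, 15), (7, 12), (7, 13), (7, 14), (7, 15)]
Unfold 3 (reflect across v@12): 32 holes -> [(4, 8), (4, 9), (4, 10), (4, 11), (4, 12), (4, 13), (4, 14), (4, 15), (5, 8), (5, 9), (5, 10), (5, 11), (5, 12), (5, 13), (5, 14), (5, 15), (6, 8), (6, 9), (6, 10), (6, 11), (6, 12), (6, 13), (6, 14), (6, 15), (7, 8), (7, 9), (7, 10), (7, 11), (7, 12), (7, 13), (7, 14), (7, 15)]
Unfold 4 (reflect across h@4): 64 holes -> [(0, 8), (0, 9), (0, 10), (0, 11), (0, 12), (0, 13), (0, 14), (0, 15), (1, 8), (1, 9), (1, 10), (1, 11), (1, 12), (1, 13), (1, 14), (1, 15), (2, 8), (2, 9), (2, 10), (2, 11), (2, 12), (2, 13), (2, 14), (2, 15), (3, 8), (3, 9), (3, 10), (3, 11), (3, 12), (3, 13), (3, 14), (3, 15), (4, 8), (4, 9), (4, 10), (4, 11), (4, 12), (4, 13), (4, 14), (4, 15), (5, 8), (5, 9), (5, 10), (5, 11), (5, 12), (5, 13), (5, 14), (5, 15), (6, 8), (6, 9), (6, 10), (6, 11), (6, 12), (6, 13), (6, 14), (6, 15), (7, 8), (7, 9), (7, 10), (7, 11), (7, 12), (7, 13), (7, 14), (7, 15)]
Unfold 5 (reflect across v@8): 128 holes -> [(0, 0), (0, 1), (0, 2), (0, 3), (0, 4), (0, 5), (0, 6), (0, 7), (0, 8), (0, 9), (0, 10), (0, 11), (0, 12), (0, 13), (0, 14), (0, 15), (1, 0), (1, 1), (1, 2), (1, 3), (1, 4), (1, 5), (1, 6), (1, 7), (1, 8), (1, 9), (1, 10), (1, 11), (1, 12), (1, 13), (1, 14), (1, 15), (2, 0), (2, 1), (2, 2), (2, 3), (2, 4), (2, 5), (2, 6), (2, 7), (2, 8), (2, 9), (2, 10), (2, 11), (2, 12), (2, 13), (2, 14), (2, 15), (3, 0), (3, 1), (3, 2), (3, 3), (3, 4), (3, 5), (3, 6), (3, 7), (3, 8), (3, 9), (3, 10), (3, 11), (3, 12), (3, 13), (3, 14), (3, 15), (4, 0), (4, 1), (4, 2), (4, 3), (4, 4), (4, 5), (4, 6), (4, 7), (4, 8), (4, 9), (4, 10), (4, 11), (4, 12), (4, 13), (4, 14), (4, 15), (5, 0), (5, 1), (5, 2), (5, 3), (5, 4), (5, 5), (5, 6), (5, 7), (5, 8), (5, 9), (5, 10), (5, 11), (5, 12), (5, 13), (5, 14), (5, 15), (6, 0), (6, 1), (6, 2), (6, 3), (6, 4), (6, 5), (6, 6), (6, 7), (6, 8), (6, 9), (6, 10), (6, 11), (6, 12), (6, 13), (6, 14), (6, 15), (7, 0), (7, 1), (7, 2), (7, 3), (7, 4), (7, 5), (7, 6), (7, 7), (7, 8), (7, 9), (7, 10), (7, 11), (7, 12), (7, 13), (7, 14), (7, 15)]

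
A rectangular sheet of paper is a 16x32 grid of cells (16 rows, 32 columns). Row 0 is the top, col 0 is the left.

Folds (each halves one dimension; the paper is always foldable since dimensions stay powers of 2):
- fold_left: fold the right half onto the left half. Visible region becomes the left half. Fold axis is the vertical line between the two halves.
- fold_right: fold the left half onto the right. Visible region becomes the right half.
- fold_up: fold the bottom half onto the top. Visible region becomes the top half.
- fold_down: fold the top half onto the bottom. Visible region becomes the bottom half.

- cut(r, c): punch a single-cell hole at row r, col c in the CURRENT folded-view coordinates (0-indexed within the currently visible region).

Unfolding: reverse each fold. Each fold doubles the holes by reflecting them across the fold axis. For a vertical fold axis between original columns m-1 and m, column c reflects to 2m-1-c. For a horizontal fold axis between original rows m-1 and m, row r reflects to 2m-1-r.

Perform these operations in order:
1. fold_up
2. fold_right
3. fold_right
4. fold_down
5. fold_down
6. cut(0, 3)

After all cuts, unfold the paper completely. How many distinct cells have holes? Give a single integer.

Op 1 fold_up: fold axis h@8; visible region now rows[0,8) x cols[0,32) = 8x32
Op 2 fold_right: fold axis v@16; visible region now rows[0,8) x cols[16,32) = 8x16
Op 3 fold_right: fold axis v@24; visible region now rows[0,8) x cols[24,32) = 8x8
Op 4 fold_down: fold axis h@4; visible region now rows[4,8) x cols[24,32) = 4x8
Op 5 fold_down: fold axis h@6; visible region now rows[6,8) x cols[24,32) = 2x8
Op 6 cut(0, 3): punch at orig (6,27); cuts so far [(6, 27)]; region rows[6,8) x cols[24,32) = 2x8
Unfold 1 (reflect across h@6): 2 holes -> [(5, 27), (6, 27)]
Unfold 2 (reflect across h@4): 4 holes -> [(1, 27), (2, 27), (5, 27), (6, 27)]
Unfold 3 (reflect across v@24): 8 holes -> [(1, 20), (1, 27), (2, 20), (2, 27), (5, 20), (5, 27), (6, 20), (6, 27)]
Unfold 4 (reflect across v@16): 16 holes -> [(1, 4), (1, 11), (1, 20), (1, 27), (2, 4), (2, 11), (2, 20), (2, 27), (5, 4), (5, 11), (5, 20), (5, 27), (6, 4), (6, 11), (6, 20), (6, 27)]
Unfold 5 (reflect across h@8): 32 holes -> [(1, 4), (1, 11), (1, 20), (1, 27), (2, 4), (2, 11), (2, 20), (2, 27), (5, 4), (5, 11), (5, 20), (5, 27), (6, 4), (6, 11), (6, 20), (6, 27), (9, 4), (9, 11), (9, 20), (9, 27), (10, 4), (10, 11), (10, 20), (10, 27), (13, 4), (13, 11), (13, 20), (13, 27), (14, 4), (14, 11), (14, 20), (14, 27)]

Answer: 32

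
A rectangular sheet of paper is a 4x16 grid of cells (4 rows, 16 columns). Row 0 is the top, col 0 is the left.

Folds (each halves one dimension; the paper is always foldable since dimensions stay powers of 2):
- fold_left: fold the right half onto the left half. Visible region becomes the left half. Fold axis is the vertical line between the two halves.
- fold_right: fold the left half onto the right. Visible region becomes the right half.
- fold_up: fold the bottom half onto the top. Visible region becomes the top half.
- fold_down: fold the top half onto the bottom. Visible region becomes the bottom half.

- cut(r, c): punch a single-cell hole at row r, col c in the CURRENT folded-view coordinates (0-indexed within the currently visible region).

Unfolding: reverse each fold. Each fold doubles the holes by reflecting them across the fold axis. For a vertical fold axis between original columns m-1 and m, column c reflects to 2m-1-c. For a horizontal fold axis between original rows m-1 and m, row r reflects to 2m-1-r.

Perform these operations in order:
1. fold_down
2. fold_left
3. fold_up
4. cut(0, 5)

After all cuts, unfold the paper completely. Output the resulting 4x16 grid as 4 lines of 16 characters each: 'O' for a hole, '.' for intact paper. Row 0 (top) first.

Op 1 fold_down: fold axis h@2; visible region now rows[2,4) x cols[0,16) = 2x16
Op 2 fold_left: fold axis v@8; visible region now rows[2,4) x cols[0,8) = 2x8
Op 3 fold_up: fold axis h@3; visible region now rows[2,3) x cols[0,8) = 1x8
Op 4 cut(0, 5): punch at orig (2,5); cuts so far [(2, 5)]; region rows[2,3) x cols[0,8) = 1x8
Unfold 1 (reflect across h@3): 2 holes -> [(2, 5), (3, 5)]
Unfold 2 (reflect across v@8): 4 holes -> [(2, 5), (2, 10), (3, 5), (3, 10)]
Unfold 3 (reflect across h@2): 8 holes -> [(0, 5), (0, 10), (1, 5), (1, 10), (2, 5), (2, 10), (3, 5), (3, 10)]

Answer: .....O....O.....
.....O....O.....
.....O....O.....
.....O....O.....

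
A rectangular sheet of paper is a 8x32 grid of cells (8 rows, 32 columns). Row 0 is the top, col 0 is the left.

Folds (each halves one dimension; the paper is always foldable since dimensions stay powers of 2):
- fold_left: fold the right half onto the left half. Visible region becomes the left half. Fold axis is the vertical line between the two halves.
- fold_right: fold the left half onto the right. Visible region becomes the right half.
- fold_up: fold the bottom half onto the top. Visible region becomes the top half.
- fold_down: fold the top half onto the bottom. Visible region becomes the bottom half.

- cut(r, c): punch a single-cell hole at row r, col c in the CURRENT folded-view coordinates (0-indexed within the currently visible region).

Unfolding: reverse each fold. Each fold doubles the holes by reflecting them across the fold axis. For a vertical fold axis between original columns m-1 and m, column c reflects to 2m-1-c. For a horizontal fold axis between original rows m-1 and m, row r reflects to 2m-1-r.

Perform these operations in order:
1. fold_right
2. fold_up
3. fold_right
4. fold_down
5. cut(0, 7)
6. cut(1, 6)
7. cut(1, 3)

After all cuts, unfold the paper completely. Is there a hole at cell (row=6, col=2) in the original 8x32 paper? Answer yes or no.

Op 1 fold_right: fold axis v@16; visible region now rows[0,8) x cols[16,32) = 8x16
Op 2 fold_up: fold axis h@4; visible region now rows[0,4) x cols[16,32) = 4x16
Op 3 fold_right: fold axis v@24; visible region now rows[0,4) x cols[24,32) = 4x8
Op 4 fold_down: fold axis h@2; visible region now rows[2,4) x cols[24,32) = 2x8
Op 5 cut(0, 7): punch at orig (2,31); cuts so far [(2, 31)]; region rows[2,4) x cols[24,32) = 2x8
Op 6 cut(1, 6): punch at orig (3,30); cuts so far [(2, 31), (3, 30)]; region rows[2,4) x cols[24,32) = 2x8
Op 7 cut(1, 3): punch at orig (3,27); cuts so far [(2, 31), (3, 27), (3, 30)]; region rows[2,4) x cols[24,32) = 2x8
Unfold 1 (reflect across h@2): 6 holes -> [(0, 27), (0, 30), (1, 31), (2, 31), (3, 27), (3, 30)]
Unfold 2 (reflect across v@24): 12 holes -> [(0, 17), (0, 20), (0, 27), (0, 30), (1, 16), (1, 31), (2, 16), (2, 31), (3, 17), (3, 20), (3, 27), (3, 30)]
Unfold 3 (reflect across h@4): 24 holes -> [(0, 17), (0, 20), (0, 27), (0, 30), (1, 16), (1, 31), (2, 16), (2, 31), (3, 17), (3, 20), (3, 27), (3, 30), (4, 17), (4, 20), (4, 27), (4, 30), (5, 16), (5, 31), (6, 16), (6, 31), (7, 17), (7, 20), (7, 27), (7, 30)]
Unfold 4 (reflect across v@16): 48 holes -> [(0, 1), (0, 4), (0, 11), (0, 14), (0, 17), (0, 20), (0, 27), (0, 30), (1, 0), (1, 15), (1, 16), (1, 31), (2, 0), (2, 15), (2, 16), (2, 31), (3, 1), (3, 4), (3, 11), (3, 14), (3, 17), (3, 20), (3, 27), (3, 30), (4, 1), (4, 4), (4, 11), (4, 14), (4, 17), (4, 20), (4, 27), (4, 30), (5, 0), (5, 15), (5, 16), (5, 31), (6, 0), (6, 15), (6, 16), (6, 31), (7, 1), (7, 4), (7, 11), (7, 14), (7, 17), (7, 20), (7, 27), (7, 30)]
Holes: [(0, 1), (0, 4), (0, 11), (0, 14), (0, 17), (0, 20), (0, 27), (0, 30), (1, 0), (1, 15), (1, 16), (1, 31), (2, 0), (2, 15), (2, 16), (2, 31), (3, 1), (3, 4), (3, 11), (3, 14), (3, 17), (3, 20), (3, 27), (3, 30), (4, 1), (4, 4), (4, 11), (4, 14), (4, 17), (4, 20), (4, 27), (4, 30), (5, 0), (5, 15), (5, 16), (5, 31), (6, 0), (6, 15), (6, 16), (6, 31), (7, 1), (7, 4), (7, 11), (7, 14), (7, 17), (7, 20), (7, 27), (7, 30)]

Answer: no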